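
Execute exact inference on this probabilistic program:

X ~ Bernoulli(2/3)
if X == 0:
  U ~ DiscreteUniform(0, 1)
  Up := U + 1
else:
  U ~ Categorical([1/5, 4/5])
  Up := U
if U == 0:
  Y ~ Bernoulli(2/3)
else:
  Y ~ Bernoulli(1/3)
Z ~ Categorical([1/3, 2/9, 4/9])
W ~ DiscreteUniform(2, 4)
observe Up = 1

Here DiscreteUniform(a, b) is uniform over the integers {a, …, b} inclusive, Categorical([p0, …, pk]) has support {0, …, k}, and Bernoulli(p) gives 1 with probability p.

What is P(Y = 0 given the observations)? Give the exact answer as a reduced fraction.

P(Y = 0 | obs) = 37/63

Enumerate traces; 36 have nonzero weight after conditioning:
  (X=0, U=0, Y=0, Z=0, W=2) weight 1/162
  (X=0, U=0, Y=0, Z=0, W=3) weight 1/162
  (X=0, U=0, Y=0, Z=0, W=4) weight 1/162
  (X=0, U=0, Y=0, Z=1, W=2) weight 1/243
  (X=0, U=0, Y=0, Z=1, W=3) weight 1/243
  (X=0, U=0, Y=0, Z=1, W=4) weight 1/243
  (X=0, U=0, Y=0, Z=2, W=2) weight 2/243
  (X=0, U=0, Y=0, Z=2, W=3) weight 2/243
  (X=0, U=0, Y=1, Z=0, W=2) weight 1/81
  … 27 more
Group by Y:
  weight(Y=0) = 37/90
  weight(Y=1) = 13/45
Total weight = 37/90 + 13/45 = 7/10
P(Y=0 | obs) = 37/90 / 7/10 = 37/63
P(Y=1 | obs) = 13/45 / 7/10 = 26/63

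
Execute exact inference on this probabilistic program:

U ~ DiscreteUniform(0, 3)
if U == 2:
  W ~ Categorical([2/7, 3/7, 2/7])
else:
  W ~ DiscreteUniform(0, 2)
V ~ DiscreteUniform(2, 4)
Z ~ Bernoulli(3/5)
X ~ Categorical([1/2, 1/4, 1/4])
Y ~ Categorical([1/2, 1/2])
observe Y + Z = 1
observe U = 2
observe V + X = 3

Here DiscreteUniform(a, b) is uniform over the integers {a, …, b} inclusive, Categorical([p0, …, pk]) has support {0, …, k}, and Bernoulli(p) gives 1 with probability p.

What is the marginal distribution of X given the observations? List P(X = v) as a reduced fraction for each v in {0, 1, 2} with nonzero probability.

P(X=0) = 2/3, P(X=1) = 1/3

Enumerate traces; 12 have nonzero weight after conditioning:
  (U=2, W=0, V=2, Z=0, X=1, Y=1) weight 1/840
  (U=2, W=0, V=2, Z=1, X=1, Y=0) weight 1/560
  (U=2, W=0, V=3, Z=0, X=0, Y=1) weight 1/420
  (U=2, W=0, V=3, Z=1, X=0, Y=0) weight 1/280
  (U=2, W=1, V=2, Z=0, X=1, Y=1) weight 1/560
  (U=2, W=1, V=2, Z=1, X=1, Y=0) weight 3/1120
  (U=2, W=1, V=3, Z=0, X=0, Y=1) weight 1/280
  (U=2, W=1, V=3, Z=1, X=0, Y=0) weight 3/560
  … 4 more
Group by X:
  weight(X=0) = 1/48
  weight(X=1) = 1/96
Total weight = 1/48 + 1/96 = 1/32
P(X=0 | obs) = 1/48 / 1/32 = 2/3
P(X=1 | obs) = 1/96 / 1/32 = 1/3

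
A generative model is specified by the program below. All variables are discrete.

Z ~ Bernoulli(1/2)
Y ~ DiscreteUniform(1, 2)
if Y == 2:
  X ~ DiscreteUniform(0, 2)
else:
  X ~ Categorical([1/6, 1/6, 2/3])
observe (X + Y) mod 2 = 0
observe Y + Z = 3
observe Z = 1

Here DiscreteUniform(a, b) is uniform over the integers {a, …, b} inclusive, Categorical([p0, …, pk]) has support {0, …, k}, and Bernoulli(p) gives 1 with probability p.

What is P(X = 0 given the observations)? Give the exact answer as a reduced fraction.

P(X = 0 | obs) = 1/2

Enumerate traces; 2 have nonzero weight after conditioning:
  (Z=1, Y=2, X=0) weight 1/12
  (Z=1, Y=2, X=2) weight 1/12
Group by X:
  weight(X=0) = 1/12
  weight(X=2) = 1/12
Total weight = 1/12 + 1/12 = 1/6
P(X=0 | obs) = 1/12 / 1/6 = 1/2
P(X=2 | obs) = 1/12 / 1/6 = 1/2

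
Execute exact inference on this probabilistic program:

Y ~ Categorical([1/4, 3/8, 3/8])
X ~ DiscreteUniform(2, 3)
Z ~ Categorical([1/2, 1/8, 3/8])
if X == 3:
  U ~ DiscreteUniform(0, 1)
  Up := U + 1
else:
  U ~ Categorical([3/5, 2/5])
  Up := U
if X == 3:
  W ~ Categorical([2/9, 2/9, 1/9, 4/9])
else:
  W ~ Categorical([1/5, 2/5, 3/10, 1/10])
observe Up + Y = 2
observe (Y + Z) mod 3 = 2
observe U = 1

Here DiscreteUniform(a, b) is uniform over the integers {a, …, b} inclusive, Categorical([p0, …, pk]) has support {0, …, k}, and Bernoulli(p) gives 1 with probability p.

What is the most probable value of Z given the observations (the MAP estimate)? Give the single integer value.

argmax_v P(Z = v | obs) = 2

Enumerate traces; 8 have nonzero weight after conditioning:
  (Y=0, X=3, Z=2, U=1, W=0) weight 1/192
  (Y=0, X=3, Z=2, U=1, W=1) weight 1/192
  (Y=0, X=3, Z=2, U=1, W=2) weight 1/384
  (Y=0, X=3, Z=2, U=1, W=3) weight 1/96
  (Y=1, X=2, Z=1, U=1, W=0) weight 3/1600
  (Y=1, X=2, Z=1, U=1, W=1) weight 3/800
  (Y=1, X=2, Z=1, U=1, W=2) weight 9/3200
  (Y=1, X=2, Z=1, U=1, W=3) weight 3/3200
Group by Z:
  weight(Z=1) = 3/320
  weight(Z=2) = 3/128
Total weight = 3/320 + 3/128 = 21/640
P(Z=1 | obs) = 3/320 / 21/640 = 2/7
P(Z=2 | obs) = 3/128 / 21/640 = 5/7
argmax = 2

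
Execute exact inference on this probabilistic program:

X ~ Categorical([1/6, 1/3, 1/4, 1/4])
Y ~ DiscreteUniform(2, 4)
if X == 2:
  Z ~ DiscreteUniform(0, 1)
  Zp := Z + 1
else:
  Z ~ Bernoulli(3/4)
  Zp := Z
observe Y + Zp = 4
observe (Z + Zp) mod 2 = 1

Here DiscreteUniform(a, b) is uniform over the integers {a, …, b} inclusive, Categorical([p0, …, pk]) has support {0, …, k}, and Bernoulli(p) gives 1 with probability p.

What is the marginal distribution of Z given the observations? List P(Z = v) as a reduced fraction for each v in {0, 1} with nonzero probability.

P(Z=0) = 1/2, P(Z=1) = 1/2

Enumerate traces; 2 have nonzero weight after conditioning:
  (X=2, Y=2, Z=1) weight 1/24
  (X=2, Y=3, Z=0) weight 1/24
Group by Z:
  weight(Z=0) = 1/24
  weight(Z=1) = 1/24
Total weight = 1/24 + 1/24 = 1/12
P(Z=0 | obs) = 1/24 / 1/12 = 1/2
P(Z=1 | obs) = 1/24 / 1/12 = 1/2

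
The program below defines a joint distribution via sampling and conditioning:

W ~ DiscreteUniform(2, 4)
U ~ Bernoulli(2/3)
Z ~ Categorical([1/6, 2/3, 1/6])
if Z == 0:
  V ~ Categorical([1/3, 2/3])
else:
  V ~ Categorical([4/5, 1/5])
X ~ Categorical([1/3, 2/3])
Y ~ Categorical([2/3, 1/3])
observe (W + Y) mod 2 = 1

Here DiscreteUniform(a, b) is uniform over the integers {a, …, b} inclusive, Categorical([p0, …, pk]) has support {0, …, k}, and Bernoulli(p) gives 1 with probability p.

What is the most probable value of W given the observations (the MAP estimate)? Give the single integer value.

Enumerate traces; 72 have nonzero weight after conditioning:
  (W=2, U=0, Z=0, V=0, X=0, Y=1) weight 1/1458
  (W=2, U=0, Z=0, V=0, X=1, Y=1) weight 1/729
  (W=2, U=0, Z=0, V=1, X=0, Y=1) weight 1/729
  (W=2, U=0, Z=0, V=1, X=1, Y=1) weight 2/729
  (W=2, U=0, Z=1, V=0, X=0, Y=1) weight 8/1215
  (W=2, U=0, Z=1, V=0, X=1, Y=1) weight 16/1215
  (W=2, U=0, Z=1, V=1, X=0, Y=1) weight 2/1215
  (W=2, U=0, Z=1, V=1, X=1, Y=1) weight 4/1215
  (W=3, U=0, Z=0, V=0, X=0, Y=0) weight 1/729
  (W=4, U=0, Z=0, V=0, X=0, Y=1) weight 1/1458
  … 62 more
Group by W:
  weight(W=2) = 1/9
  weight(W=3) = 2/9
  weight(W=4) = 1/9
Total weight = 1/9 + 2/9 + 1/9 = 4/9
P(W=2 | obs) = 1/9 / 4/9 = 1/4
P(W=3 | obs) = 2/9 / 4/9 = 1/2
P(W=4 | obs) = 1/9 / 4/9 = 1/4
argmax = 3

argmax_v P(W = v | obs) = 3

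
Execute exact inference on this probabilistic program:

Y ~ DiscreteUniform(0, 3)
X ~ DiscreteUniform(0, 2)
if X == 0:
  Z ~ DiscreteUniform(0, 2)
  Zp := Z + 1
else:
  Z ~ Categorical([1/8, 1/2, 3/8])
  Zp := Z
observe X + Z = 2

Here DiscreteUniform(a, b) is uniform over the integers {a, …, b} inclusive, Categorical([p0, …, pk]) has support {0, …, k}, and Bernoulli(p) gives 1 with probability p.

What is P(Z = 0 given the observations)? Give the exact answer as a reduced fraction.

Enumerate traces; 12 have nonzero weight after conditioning:
  (Y=0, X=0, Z=2) weight 1/36
  (Y=0, X=1, Z=1) weight 1/24
  (Y=0, X=2, Z=0) weight 1/96
  (Y=1, X=0, Z=2) weight 1/36
  (Y=1, X=1, Z=1) weight 1/24
  (Y=1, X=2, Z=0) weight 1/96
  (Y=2, X=0, Z=2) weight 1/36
  (Y=2, X=1, Z=1) weight 1/24
  … 4 more
Group by Z:
  weight(Z=0) = 1/24
  weight(Z=1) = 1/6
  weight(Z=2) = 1/9
Total weight = 1/24 + 1/6 + 1/9 = 23/72
P(Z=0 | obs) = 1/24 / 23/72 = 3/23
P(Z=1 | obs) = 1/6 / 23/72 = 12/23
P(Z=2 | obs) = 1/9 / 23/72 = 8/23

P(Z = 0 | obs) = 3/23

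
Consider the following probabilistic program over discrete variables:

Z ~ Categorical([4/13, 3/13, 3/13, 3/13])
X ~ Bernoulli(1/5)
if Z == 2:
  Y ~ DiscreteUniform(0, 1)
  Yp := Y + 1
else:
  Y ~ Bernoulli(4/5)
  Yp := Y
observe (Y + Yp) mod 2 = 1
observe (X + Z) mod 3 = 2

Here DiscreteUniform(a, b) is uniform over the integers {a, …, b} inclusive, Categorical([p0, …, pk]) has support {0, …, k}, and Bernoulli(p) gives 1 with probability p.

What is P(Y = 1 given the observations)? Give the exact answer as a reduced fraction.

Enumerate traces; 2 have nonzero weight after conditioning:
  (Z=2, X=0, Y=0) weight 6/65
  (Z=2, X=0, Y=1) weight 6/65
Group by Y:
  weight(Y=0) = 6/65
  weight(Y=1) = 6/65
Total weight = 6/65 + 6/65 = 12/65
P(Y=0 | obs) = 6/65 / 12/65 = 1/2
P(Y=1 | obs) = 6/65 / 12/65 = 1/2

P(Y = 1 | obs) = 1/2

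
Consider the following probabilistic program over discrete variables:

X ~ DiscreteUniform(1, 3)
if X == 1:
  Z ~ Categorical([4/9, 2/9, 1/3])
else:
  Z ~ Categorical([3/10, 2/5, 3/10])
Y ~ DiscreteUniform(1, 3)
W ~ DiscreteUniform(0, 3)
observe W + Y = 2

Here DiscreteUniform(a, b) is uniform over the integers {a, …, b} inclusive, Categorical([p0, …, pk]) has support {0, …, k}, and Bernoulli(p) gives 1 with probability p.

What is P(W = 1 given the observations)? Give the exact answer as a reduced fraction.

P(W = 1 | obs) = 1/2

Enumerate traces; 18 have nonzero weight after conditioning:
  (X=1, Z=0, Y=1, W=1) weight 1/81
  (X=1, Z=0, Y=2, W=0) weight 1/81
  (X=1, Z=1, Y=1, W=1) weight 1/162
  (X=1, Z=1, Y=2, W=0) weight 1/162
  (X=1, Z=2, Y=1, W=1) weight 1/108
  (X=1, Z=2, Y=2, W=0) weight 1/108
  (X=2, Z=0, Y=1, W=1) weight 1/120
  (X=2, Z=0, Y=2, W=0) weight 1/120
  … 10 more
Group by W:
  weight(W=0) = 1/12
  weight(W=1) = 1/12
Total weight = 1/12 + 1/12 = 1/6
P(W=0 | obs) = 1/12 / 1/6 = 1/2
P(W=1 | obs) = 1/12 / 1/6 = 1/2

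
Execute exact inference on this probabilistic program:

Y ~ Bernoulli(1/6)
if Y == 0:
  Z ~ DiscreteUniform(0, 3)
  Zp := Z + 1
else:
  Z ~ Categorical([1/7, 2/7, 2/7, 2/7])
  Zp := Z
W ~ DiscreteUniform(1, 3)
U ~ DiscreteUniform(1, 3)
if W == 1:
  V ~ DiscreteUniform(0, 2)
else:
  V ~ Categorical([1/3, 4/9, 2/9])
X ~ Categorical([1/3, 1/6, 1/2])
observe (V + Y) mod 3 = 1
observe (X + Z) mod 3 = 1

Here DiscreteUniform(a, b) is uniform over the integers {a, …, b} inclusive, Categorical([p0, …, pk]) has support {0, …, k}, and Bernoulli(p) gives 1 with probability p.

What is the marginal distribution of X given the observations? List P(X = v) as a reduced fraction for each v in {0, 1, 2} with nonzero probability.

Enumerate traces; 72 have nonzero weight after conditioning:
  (Y=0, Z=0, W=1, U=1, V=1, X=1) weight 5/3888
  (Y=0, Z=0, W=1, U=2, V=1, X=1) weight 5/3888
  (Y=0, Z=0, W=1, U=3, V=1, X=1) weight 5/3888
  (Y=0, Z=0, W=2, U=1, V=1, X=1) weight 5/2916
  (Y=0, Z=0, W=2, U=2, V=1, X=1) weight 5/2916
  (Y=0, Z=0, W=2, U=3, V=1, X=1) weight 5/2916
  (Y=0, Z=0, W=3, U=1, V=1, X=1) weight 5/2916
  (Y=0, Z=0, W=3, U=2, V=1, X=1) weight 5/2916
  (Y=0, Z=1, W=1, U=1, V=1, X=0) weight 5/1944
  (Y=0, Z=2, W=1, U=1, V=1, X=2) weight 5/1296
  … 62 more
Group by X:
  weight(X=0) = 457/13608
  weight(X=1) = 439/13608
  weight(X=2) = 457/9072
Total weight = 457/13608 + 439/13608 + 457/9072 = 3163/27216
P(X=0 | obs) = 457/13608 / 3163/27216 = 914/3163
P(X=1 | obs) = 439/13608 / 3163/27216 = 878/3163
P(X=2 | obs) = 457/9072 / 3163/27216 = 1371/3163

P(X=0) = 914/3163, P(X=1) = 878/3163, P(X=2) = 1371/3163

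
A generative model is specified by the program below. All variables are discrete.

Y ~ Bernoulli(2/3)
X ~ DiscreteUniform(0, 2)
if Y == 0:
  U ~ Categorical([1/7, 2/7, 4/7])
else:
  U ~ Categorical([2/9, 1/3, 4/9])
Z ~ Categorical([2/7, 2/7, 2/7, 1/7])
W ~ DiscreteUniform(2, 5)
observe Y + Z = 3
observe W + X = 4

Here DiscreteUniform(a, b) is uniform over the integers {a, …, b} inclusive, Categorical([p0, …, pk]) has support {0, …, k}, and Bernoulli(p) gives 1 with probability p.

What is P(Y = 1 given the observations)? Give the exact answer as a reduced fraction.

P(Y = 1 | obs) = 4/5

Enumerate traces; 18 have nonzero weight after conditioning:
  (Y=0, X=0, U=0, Z=3, W=4) weight 1/1764
  (Y=0, X=0, U=1, Z=3, W=4) weight 1/882
  (Y=0, X=0, U=2, Z=3, W=4) weight 1/441
  (Y=0, X=1, U=0, Z=3, W=3) weight 1/1764
  (Y=0, X=1, U=1, Z=3, W=3) weight 1/882
  (Y=0, X=1, U=2, Z=3, W=3) weight 1/441
  (Y=0, X=2, U=0, Z=3, W=2) weight 1/1764
  (Y=0, X=2, U=1, Z=3, W=2) weight 1/882
  (Y=1, X=0, U=0, Z=2, W=4) weight 2/567
  … 9 more
Group by Y:
  weight(Y=0) = 1/84
  weight(Y=1) = 1/21
Total weight = 1/84 + 1/21 = 5/84
P(Y=0 | obs) = 1/84 / 5/84 = 1/5
P(Y=1 | obs) = 1/21 / 5/84 = 4/5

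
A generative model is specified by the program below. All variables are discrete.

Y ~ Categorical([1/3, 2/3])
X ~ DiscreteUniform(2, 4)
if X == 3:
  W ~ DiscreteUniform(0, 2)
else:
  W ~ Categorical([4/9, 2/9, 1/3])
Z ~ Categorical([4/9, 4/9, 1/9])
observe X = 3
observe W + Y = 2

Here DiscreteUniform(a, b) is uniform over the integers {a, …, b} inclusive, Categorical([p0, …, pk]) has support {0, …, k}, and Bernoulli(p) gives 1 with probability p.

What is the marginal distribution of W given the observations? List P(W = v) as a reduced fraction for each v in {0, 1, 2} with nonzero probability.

Enumerate traces; 6 have nonzero weight after conditioning:
  (Y=0, X=3, W=2, Z=0) weight 4/243
  (Y=0, X=3, W=2, Z=1) weight 4/243
  (Y=0, X=3, W=2, Z=2) weight 1/243
  (Y=1, X=3, W=1, Z=0) weight 8/243
  (Y=1, X=3, W=1, Z=1) weight 8/243
  (Y=1, X=3, W=1, Z=2) weight 2/243
Group by W:
  weight(W=1) = 2/27
  weight(W=2) = 1/27
Total weight = 2/27 + 1/27 = 1/9
P(W=1 | obs) = 2/27 / 1/9 = 2/3
P(W=2 | obs) = 1/27 / 1/9 = 1/3

P(W=1) = 2/3, P(W=2) = 1/3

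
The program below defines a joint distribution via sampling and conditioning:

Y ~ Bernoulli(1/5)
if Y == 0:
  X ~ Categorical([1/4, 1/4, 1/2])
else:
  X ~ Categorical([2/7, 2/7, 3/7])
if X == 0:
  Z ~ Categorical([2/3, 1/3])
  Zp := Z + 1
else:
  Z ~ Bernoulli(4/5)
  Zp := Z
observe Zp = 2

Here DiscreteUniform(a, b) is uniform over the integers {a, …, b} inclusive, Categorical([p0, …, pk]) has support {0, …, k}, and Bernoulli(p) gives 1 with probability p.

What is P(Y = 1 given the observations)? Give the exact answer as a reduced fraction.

Enumerate traces; 2 have nonzero weight after conditioning:
  (Y=0, X=0, Z=1) weight 1/15
  (Y=1, X=0, Z=1) weight 2/105
Group by Y:
  weight(Y=0) = 1/15
  weight(Y=1) = 2/105
Total weight = 1/15 + 2/105 = 3/35
P(Y=0 | obs) = 1/15 / 3/35 = 7/9
P(Y=1 | obs) = 2/105 / 3/35 = 2/9

P(Y = 1 | obs) = 2/9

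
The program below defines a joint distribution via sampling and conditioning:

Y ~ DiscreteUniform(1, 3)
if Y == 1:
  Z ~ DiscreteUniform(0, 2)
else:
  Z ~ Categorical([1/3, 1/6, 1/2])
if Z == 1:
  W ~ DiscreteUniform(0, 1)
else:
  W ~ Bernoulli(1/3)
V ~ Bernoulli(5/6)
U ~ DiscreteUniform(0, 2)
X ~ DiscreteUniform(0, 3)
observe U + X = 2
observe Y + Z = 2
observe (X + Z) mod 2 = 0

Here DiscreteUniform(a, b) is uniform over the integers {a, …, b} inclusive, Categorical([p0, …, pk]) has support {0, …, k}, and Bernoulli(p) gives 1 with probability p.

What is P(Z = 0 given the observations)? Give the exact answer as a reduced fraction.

P(Z = 0 | obs) = 2/3

Enumerate traces; 12 have nonzero weight after conditioning:
  (Y=1, Z=1, W=0, V=0, U=1, X=1) weight 1/1296
  (Y=1, Z=1, W=0, V=1, U=1, X=1) weight 5/1296
  (Y=1, Z=1, W=1, V=0, U=1, X=1) weight 1/1296
  (Y=1, Z=1, W=1, V=1, U=1, X=1) weight 5/1296
  (Y=2, Z=0, W=0, V=0, U=0, X=2) weight 1/972
  (Y=2, Z=0, W=0, V=0, U=2, X=0) weight 1/972
  (Y=2, Z=0, W=0, V=1, U=0, X=2) weight 5/972
  (Y=2, Z=0, W=0, V=1, U=2, X=0) weight 5/972
  … 4 more
Group by Z:
  weight(Z=0) = 1/54
  weight(Z=1) = 1/108
Total weight = 1/54 + 1/108 = 1/36
P(Z=0 | obs) = 1/54 / 1/36 = 2/3
P(Z=1 | obs) = 1/108 / 1/36 = 1/3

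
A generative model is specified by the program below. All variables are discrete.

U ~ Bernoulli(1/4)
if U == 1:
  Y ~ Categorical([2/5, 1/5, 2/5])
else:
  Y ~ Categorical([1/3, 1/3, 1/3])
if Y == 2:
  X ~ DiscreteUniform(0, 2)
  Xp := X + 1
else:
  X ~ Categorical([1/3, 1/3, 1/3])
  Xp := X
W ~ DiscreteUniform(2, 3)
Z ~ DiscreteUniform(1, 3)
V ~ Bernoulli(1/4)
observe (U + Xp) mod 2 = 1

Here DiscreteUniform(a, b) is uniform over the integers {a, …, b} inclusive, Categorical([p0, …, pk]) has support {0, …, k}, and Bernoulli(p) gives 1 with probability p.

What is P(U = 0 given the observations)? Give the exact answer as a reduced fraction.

P(U = 0 | obs) = 5/7

Enumerate traces; 108 have nonzero weight after conditioning:
  (U=0, Y=0, X=1, W=2, Z=1, V=0) weight 1/96
  (U=0, Y=0, X=1, W=2, Z=1, V=1) weight 1/288
  (U=0, Y=0, X=1, W=2, Z=2, V=0) weight 1/96
  (U=0, Y=0, X=1, W=2, Z=2, V=1) weight 1/288
  (U=0, Y=0, X=1, W=2, Z=3, V=0) weight 1/96
  (U=0, Y=0, X=1, W=2, Z=3, V=1) weight 1/288
  (U=0, Y=0, X=1, W=3, Z=1, V=0) weight 1/96
  (U=0, Y=0, X=1, W=3, Z=1, V=1) weight 1/288
  (U=1, Y=0, X=0, W=2, Z=1, V=0) weight 1/240
  … 99 more
Group by U:
  weight(U=0) = 1/3
  weight(U=1) = 2/15
Total weight = 1/3 + 2/15 = 7/15
P(U=0 | obs) = 1/3 / 7/15 = 5/7
P(U=1 | obs) = 2/15 / 7/15 = 2/7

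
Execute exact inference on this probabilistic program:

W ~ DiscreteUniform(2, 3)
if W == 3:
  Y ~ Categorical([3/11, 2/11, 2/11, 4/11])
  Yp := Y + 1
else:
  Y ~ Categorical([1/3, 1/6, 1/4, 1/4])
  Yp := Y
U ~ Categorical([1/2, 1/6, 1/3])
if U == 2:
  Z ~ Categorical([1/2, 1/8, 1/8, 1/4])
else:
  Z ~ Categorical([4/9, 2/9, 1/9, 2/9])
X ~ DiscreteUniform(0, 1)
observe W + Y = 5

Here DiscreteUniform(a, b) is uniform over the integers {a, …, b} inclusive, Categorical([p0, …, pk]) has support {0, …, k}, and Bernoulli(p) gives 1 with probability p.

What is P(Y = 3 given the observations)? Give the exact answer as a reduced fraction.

P(Y = 3 | obs) = 11/19

Enumerate traces; 48 have nonzero weight after conditioning:
  (W=2, Y=3, U=0, Z=0, X=0) weight 1/72
  (W=2, Y=3, U=0, Z=0, X=1) weight 1/72
  (W=2, Y=3, U=0, Z=1, X=0) weight 1/144
  (W=2, Y=3, U=0, Z=1, X=1) weight 1/144
  (W=2, Y=3, U=0, Z=2, X=0) weight 1/288
  (W=2, Y=3, U=0, Z=2, X=1) weight 1/288
  (W=2, Y=3, U=0, Z=3, X=0) weight 1/144
  (W=2, Y=3, U=0, Z=3, X=1) weight 1/144
  (W=3, Y=2, U=0, Z=0, X=0) weight 1/99
  … 39 more
Group by Y:
  weight(Y=2) = 1/11
  weight(Y=3) = 1/8
Total weight = 1/11 + 1/8 = 19/88
P(Y=2 | obs) = 1/11 / 19/88 = 8/19
P(Y=3 | obs) = 1/8 / 19/88 = 11/19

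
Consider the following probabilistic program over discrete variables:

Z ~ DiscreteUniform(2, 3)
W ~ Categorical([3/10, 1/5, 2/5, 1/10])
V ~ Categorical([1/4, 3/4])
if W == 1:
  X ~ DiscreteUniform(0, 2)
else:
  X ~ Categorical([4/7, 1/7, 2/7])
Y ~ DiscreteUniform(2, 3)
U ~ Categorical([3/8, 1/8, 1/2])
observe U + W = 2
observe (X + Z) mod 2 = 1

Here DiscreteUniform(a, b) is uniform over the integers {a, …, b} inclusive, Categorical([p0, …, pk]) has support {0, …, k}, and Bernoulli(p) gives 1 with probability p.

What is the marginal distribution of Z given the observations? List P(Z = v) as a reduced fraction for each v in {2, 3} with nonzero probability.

P(Z=2) = 43/273, P(Z=3) = 230/273

Enumerate traces; 36 have nonzero weight after conditioning:
  (Z=2, W=0, V=0, X=1, Y=2, U=2) weight 3/2240
  (Z=2, W=0, V=0, X=1, Y=3, U=2) weight 3/2240
  (Z=2, W=0, V=1, X=1, Y=2, U=2) weight 9/2240
  (Z=2, W=0, V=1, X=1, Y=3, U=2) weight 9/2240
  (Z=2, W=1, V=0, X=1, Y=2, U=1) weight 1/1920
  (Z=2, W=1, V=0, X=1, Y=3, U=1) weight 1/1920
  (Z=2, W=1, V=1, X=1, Y=2, U=1) weight 1/640
  (Z=2, W=1, V=1, X=1, Y=3, U=1) weight 1/640
  (Z=3, W=0, V=0, X=0, Y=2, U=2) weight 3/560
  … 27 more
Group by Z:
  weight(Z=2) = 43/1680
  weight(Z=3) = 23/168
Total weight = 43/1680 + 23/168 = 13/80
P(Z=2 | obs) = 43/1680 / 13/80 = 43/273
P(Z=3 | obs) = 23/168 / 13/80 = 230/273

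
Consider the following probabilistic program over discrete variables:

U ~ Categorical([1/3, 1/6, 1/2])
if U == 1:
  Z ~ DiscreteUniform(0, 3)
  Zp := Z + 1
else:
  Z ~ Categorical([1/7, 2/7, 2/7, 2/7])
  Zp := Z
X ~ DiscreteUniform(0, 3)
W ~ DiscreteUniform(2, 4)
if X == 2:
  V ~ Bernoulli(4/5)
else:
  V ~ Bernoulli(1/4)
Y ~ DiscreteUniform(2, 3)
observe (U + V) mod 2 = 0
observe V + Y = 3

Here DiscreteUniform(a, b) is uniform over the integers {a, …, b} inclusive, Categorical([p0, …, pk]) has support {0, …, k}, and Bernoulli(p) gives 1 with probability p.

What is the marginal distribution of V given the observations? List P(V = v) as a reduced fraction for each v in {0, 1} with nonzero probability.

P(V=0) = 245/276, P(V=1) = 31/276

Enumerate traces; 144 have nonzero weight after conditioning:
  (U=0, Z=0, X=0, W=2, V=0, Y=3) weight 1/672
  (U=0, Z=0, X=0, W=3, V=0, Y=3) weight 1/672
  (U=0, Z=0, X=0, W=4, V=0, Y=3) weight 1/672
  (U=0, Z=0, X=1, W=2, V=0, Y=3) weight 1/672
  (U=0, Z=0, X=1, W=3, V=0, Y=3) weight 1/672
  (U=0, Z=0, X=1, W=4, V=0, Y=3) weight 1/672
  (U=0, Z=0, X=2, W=2, V=0, Y=3) weight 1/2520
  (U=0, Z=0, X=2, W=3, V=0, Y=3) weight 1/2520
  (U=1, Z=0, X=0, W=2, V=1, Y=2) weight 1/2304
  … 135 more
Group by V:
  weight(V=0) = 49/192
  weight(V=1) = 31/960
Total weight = 49/192 + 31/960 = 23/80
P(V=0 | obs) = 49/192 / 23/80 = 245/276
P(V=1 | obs) = 31/960 / 23/80 = 31/276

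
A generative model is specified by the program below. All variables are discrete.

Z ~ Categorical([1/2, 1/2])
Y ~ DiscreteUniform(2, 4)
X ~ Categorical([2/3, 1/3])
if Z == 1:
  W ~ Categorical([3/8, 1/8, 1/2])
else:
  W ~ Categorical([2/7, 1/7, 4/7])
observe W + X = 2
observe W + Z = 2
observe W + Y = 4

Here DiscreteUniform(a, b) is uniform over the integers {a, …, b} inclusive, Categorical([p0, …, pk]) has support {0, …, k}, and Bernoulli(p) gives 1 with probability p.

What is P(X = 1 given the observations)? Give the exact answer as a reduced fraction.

P(X = 1 | obs) = 7/71

Enumerate traces; 2 have nonzero weight after conditioning:
  (Z=0, Y=2, X=0, W=2) weight 4/63
  (Z=1, Y=3, X=1, W=1) weight 1/144
Group by X:
  weight(X=0) = 4/63
  weight(X=1) = 1/144
Total weight = 4/63 + 1/144 = 71/1008
P(X=0 | obs) = 4/63 / 71/1008 = 64/71
P(X=1 | obs) = 1/144 / 71/1008 = 7/71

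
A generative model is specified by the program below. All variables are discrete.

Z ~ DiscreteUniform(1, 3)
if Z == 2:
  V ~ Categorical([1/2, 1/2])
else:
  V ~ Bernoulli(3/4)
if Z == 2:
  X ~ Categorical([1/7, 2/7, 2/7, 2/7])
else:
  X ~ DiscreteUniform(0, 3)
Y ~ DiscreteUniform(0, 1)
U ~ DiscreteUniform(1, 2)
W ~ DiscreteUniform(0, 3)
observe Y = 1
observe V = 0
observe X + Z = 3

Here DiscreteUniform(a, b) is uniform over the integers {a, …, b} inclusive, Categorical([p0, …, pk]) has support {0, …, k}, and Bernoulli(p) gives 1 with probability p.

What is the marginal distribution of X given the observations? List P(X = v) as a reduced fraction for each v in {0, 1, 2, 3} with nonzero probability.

P(X=0) = 7/30, P(X=1) = 8/15, P(X=2) = 7/30

Enumerate traces; 24 have nonzero weight after conditioning:
  (Z=1, V=0, X=2, Y=1, U=1, W=0) weight 1/768
  (Z=1, V=0, X=2, Y=1, U=1, W=1) weight 1/768
  (Z=1, V=0, X=2, Y=1, U=1, W=2) weight 1/768
  (Z=1, V=0, X=2, Y=1, U=1, W=3) weight 1/768
  (Z=1, V=0, X=2, Y=1, U=2, W=0) weight 1/768
  (Z=1, V=0, X=2, Y=1, U=2, W=1) weight 1/768
  (Z=1, V=0, X=2, Y=1, U=2, W=2) weight 1/768
  (Z=1, V=0, X=2, Y=1, U=2, W=3) weight 1/768
  (Z=2, V=0, X=1, Y=1, U=1, W=0) weight 1/336
  (Z=3, V=0, X=0, Y=1, U=1, W=0) weight 1/768
  … 14 more
Group by X:
  weight(X=0) = 1/96
  weight(X=1) = 1/42
  weight(X=2) = 1/96
Total weight = 1/96 + 1/42 + 1/96 = 5/112
P(X=0 | obs) = 1/96 / 5/112 = 7/30
P(X=1 | obs) = 1/42 / 5/112 = 8/15
P(X=2 | obs) = 1/96 / 5/112 = 7/30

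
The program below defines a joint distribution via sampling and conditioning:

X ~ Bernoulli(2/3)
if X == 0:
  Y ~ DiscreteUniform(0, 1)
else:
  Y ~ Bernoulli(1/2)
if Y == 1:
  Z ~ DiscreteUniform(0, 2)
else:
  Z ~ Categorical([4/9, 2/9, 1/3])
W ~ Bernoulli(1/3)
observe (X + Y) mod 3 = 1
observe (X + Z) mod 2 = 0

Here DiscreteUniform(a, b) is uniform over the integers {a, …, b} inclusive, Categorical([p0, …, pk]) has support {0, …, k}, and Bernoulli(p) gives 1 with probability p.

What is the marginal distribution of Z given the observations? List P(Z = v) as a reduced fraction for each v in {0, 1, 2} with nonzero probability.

P(Z=0) = 3/10, P(Z=1) = 2/5, P(Z=2) = 3/10

Enumerate traces; 6 have nonzero weight after conditioning:
  (X=0, Y=1, Z=0, W=0) weight 1/27
  (X=0, Y=1, Z=0, W=1) weight 1/54
  (X=0, Y=1, Z=2, W=0) weight 1/27
  (X=0, Y=1, Z=2, W=1) weight 1/54
  (X=1, Y=0, Z=1, W=0) weight 4/81
  (X=1, Y=0, Z=1, W=1) weight 2/81
Group by Z:
  weight(Z=0) = 1/18
  weight(Z=1) = 2/27
  weight(Z=2) = 1/18
Total weight = 1/18 + 2/27 + 1/18 = 5/27
P(Z=0 | obs) = 1/18 / 5/27 = 3/10
P(Z=1 | obs) = 2/27 / 5/27 = 2/5
P(Z=2 | obs) = 1/18 / 5/27 = 3/10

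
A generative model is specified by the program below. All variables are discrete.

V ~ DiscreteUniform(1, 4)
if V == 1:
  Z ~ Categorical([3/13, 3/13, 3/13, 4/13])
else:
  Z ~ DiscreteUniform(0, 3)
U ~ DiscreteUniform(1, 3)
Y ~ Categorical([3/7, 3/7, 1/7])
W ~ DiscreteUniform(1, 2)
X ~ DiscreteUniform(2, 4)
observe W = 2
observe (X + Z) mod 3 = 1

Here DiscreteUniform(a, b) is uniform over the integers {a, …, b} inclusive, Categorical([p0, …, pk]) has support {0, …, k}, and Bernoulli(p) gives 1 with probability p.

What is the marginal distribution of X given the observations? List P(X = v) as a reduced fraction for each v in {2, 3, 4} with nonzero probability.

Enumerate traces; 144 have nonzero weight after conditioning:
  (V=1, Z=0, U=1, Y=0, W=2, X=4) weight 1/728
  (V=1, Z=0, U=1, Y=1, W=2, X=4) weight 1/728
  (V=1, Z=0, U=1, Y=2, W=2, X=4) weight 1/2184
  (V=1, Z=0, U=2, Y=0, W=2, X=4) weight 1/728
  (V=1, Z=0, U=2, Y=1, W=2, X=4) weight 1/728
  (V=1, Z=0, U=2, Y=2, W=2, X=4) weight 1/2184
  (V=1, Z=0, U=3, Y=0, W=2, X=4) weight 1/728
  (V=1, Z=0, U=3, Y=1, W=2, X=4) weight 1/728
  (V=1, Z=1, U=1, Y=0, W=2, X=3) weight 1/728
  (V=1, Z=2, U=1, Y=0, W=2, X=2) weight 1/728
  … 134 more
Group by X:
  weight(X=2) = 17/416
  weight(X=3) = 17/416
  weight(X=4) = 53/624
Total weight = 17/416 + 17/416 + 53/624 = 1/6
P(X=2 | obs) = 17/416 / 1/6 = 51/208
P(X=3 | obs) = 17/416 / 1/6 = 51/208
P(X=4 | obs) = 53/624 / 1/6 = 53/104

P(X=2) = 51/208, P(X=3) = 51/208, P(X=4) = 53/104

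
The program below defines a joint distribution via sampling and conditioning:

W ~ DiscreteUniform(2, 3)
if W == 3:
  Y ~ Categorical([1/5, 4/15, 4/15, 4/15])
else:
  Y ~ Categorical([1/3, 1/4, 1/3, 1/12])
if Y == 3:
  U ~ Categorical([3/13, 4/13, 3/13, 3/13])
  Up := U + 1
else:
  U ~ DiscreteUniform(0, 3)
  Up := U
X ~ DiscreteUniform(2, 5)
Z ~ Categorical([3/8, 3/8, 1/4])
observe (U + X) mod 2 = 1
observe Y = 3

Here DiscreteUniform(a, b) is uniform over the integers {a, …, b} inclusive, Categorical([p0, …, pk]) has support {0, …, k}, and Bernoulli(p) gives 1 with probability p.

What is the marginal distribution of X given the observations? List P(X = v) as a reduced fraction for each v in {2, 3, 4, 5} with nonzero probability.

P(X=2) = 7/26, P(X=3) = 3/13, P(X=4) = 7/26, P(X=5) = 3/13

Enumerate traces; 48 have nonzero weight after conditioning:
  (W=2, Y=3, U=0, X=3, Z=0) weight 3/3328
  (W=2, Y=3, U=0, X=3, Z=1) weight 3/3328
  (W=2, Y=3, U=0, X=3, Z=2) weight 1/1664
  (W=2, Y=3, U=0, X=5, Z=0) weight 3/3328
  (W=2, Y=3, U=0, X=5, Z=1) weight 3/3328
  (W=2, Y=3, U=0, X=5, Z=2) weight 1/1664
  (W=2, Y=3, U=1, X=2, Z=0) weight 1/832
  (W=2, Y=3, U=1, X=2, Z=1) weight 1/832
  (W=2, Y=3, U=1, X=4, Z=0) weight 1/832
  … 39 more
Group by X:
  weight(X=2) = 49/2080
  weight(X=3) = 21/1040
  weight(X=4) = 49/2080
  weight(X=5) = 21/1040
Total weight = 49/2080 + 21/1040 + 49/2080 + 21/1040 = 7/80
P(X=2 | obs) = 49/2080 / 7/80 = 7/26
P(X=3 | obs) = 21/1040 / 7/80 = 3/13
P(X=4 | obs) = 49/2080 / 7/80 = 7/26
P(X=5 | obs) = 21/1040 / 7/80 = 3/13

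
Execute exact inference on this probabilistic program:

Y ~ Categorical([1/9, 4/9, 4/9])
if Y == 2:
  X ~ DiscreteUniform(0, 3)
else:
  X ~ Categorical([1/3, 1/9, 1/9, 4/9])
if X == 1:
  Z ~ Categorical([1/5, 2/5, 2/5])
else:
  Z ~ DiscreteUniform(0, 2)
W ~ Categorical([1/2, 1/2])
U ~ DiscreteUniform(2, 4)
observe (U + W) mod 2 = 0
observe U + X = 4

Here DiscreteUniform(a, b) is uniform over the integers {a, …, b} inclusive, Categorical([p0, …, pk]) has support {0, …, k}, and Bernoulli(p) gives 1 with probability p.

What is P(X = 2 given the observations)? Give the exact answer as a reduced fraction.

Enumerate traces; 27 have nonzero weight after conditioning:
  (Y=0, X=0, Z=0, W=0, U=4) weight 1/486
  (Y=0, X=0, Z=1, W=0, U=4) weight 1/486
  (Y=0, X=0, Z=2, W=0, U=4) weight 1/486
  (Y=0, X=1, Z=0, W=1, U=3) weight 1/2430
  (Y=0, X=1, Z=1, W=1, U=3) weight 1/1215
  (Y=0, X=1, Z=2, W=1, U=3) weight 1/1215
  (Y=0, X=2, Z=0, W=0, U=2) weight 1/1458
  (Y=0, X=2, Z=1, W=0, U=2) weight 1/1458
  … 19 more
Group by X:
  weight(X=0) = 4/81
  weight(X=1) = 7/243
  weight(X=2) = 7/243
Total weight = 4/81 + 7/243 + 7/243 = 26/243
P(X=0 | obs) = 4/81 / 26/243 = 6/13
P(X=1 | obs) = 7/243 / 26/243 = 7/26
P(X=2 | obs) = 7/243 / 26/243 = 7/26

P(X = 2 | obs) = 7/26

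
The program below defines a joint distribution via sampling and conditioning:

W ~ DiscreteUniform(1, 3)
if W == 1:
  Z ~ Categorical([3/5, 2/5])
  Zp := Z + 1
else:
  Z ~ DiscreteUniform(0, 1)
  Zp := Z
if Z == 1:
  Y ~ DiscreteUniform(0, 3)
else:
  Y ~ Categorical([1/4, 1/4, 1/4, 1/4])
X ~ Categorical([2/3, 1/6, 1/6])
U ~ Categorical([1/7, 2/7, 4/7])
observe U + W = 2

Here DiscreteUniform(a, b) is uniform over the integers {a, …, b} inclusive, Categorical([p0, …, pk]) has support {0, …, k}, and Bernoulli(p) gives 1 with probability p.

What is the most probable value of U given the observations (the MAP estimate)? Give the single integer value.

Enumerate traces; 48 have nonzero weight after conditioning:
  (W=1, Z=0, Y=0, X=0, U=1) weight 1/105
  (W=1, Z=0, Y=0, X=1, U=1) weight 1/420
  (W=1, Z=0, Y=0, X=2, U=1) weight 1/420
  (W=1, Z=0, Y=1, X=0, U=1) weight 1/105
  (W=1, Z=0, Y=1, X=1, U=1) weight 1/420
  (W=1, Z=0, Y=1, X=2, U=1) weight 1/420
  (W=1, Z=0, Y=2, X=0, U=1) weight 1/105
  (W=1, Z=0, Y=2, X=1, U=1) weight 1/420
  (W=2, Z=0, Y=0, X=0, U=0) weight 1/252
  … 39 more
Group by U:
  weight(U=0) = 1/21
  weight(U=1) = 2/21
Total weight = 1/21 + 2/21 = 1/7
P(U=0 | obs) = 1/21 / 1/7 = 1/3
P(U=1 | obs) = 2/21 / 1/7 = 2/3
argmax = 1

argmax_v P(U = v | obs) = 1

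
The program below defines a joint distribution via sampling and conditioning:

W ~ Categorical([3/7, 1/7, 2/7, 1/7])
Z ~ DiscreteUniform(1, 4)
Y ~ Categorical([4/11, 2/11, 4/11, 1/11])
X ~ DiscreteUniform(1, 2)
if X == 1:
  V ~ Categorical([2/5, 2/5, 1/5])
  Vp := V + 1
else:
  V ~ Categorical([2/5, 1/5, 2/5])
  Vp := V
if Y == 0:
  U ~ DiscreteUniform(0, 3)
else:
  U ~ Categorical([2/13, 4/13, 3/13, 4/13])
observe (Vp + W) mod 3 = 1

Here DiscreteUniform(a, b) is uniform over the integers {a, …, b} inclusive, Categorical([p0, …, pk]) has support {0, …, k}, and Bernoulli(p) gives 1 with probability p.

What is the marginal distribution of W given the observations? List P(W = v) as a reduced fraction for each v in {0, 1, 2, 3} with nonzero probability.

Enumerate traces; 512 have nonzero weight after conditioning:
  (W=0, Z=1, Y=0, X=1, V=0, U=0) weight 3/1540
  (W=0, Z=1, Y=0, X=1, V=0, U=1) weight 3/1540
  (W=0, Z=1, Y=0, X=1, V=0, U=2) weight 3/1540
  (W=0, Z=1, Y=0, X=1, V=0, U=3) weight 3/1540
  (W=0, Z=1, Y=0, X=2, V=1, U=0) weight 3/3080
  (W=0, Z=1, Y=0, X=2, V=1, U=1) weight 3/3080
  (W=0, Z=1, Y=0, X=2, V=1, U=2) weight 3/3080
  (W=0, Z=1, Y=0, X=2, V=1, U=3) weight 3/3080
  (W=1, Z=1, Y=0, X=1, V=2, U=0) weight 1/3080
  (W=2, Z=1, Y=0, X=1, V=1, U=0) weight 1/770
  … 502 more
Group by W:
  weight(W=0) = 9/70
  weight(W=1) = 3/70
  weight(W=2) = 4/35
  weight(W=3) = 3/70
Total weight = 9/70 + 3/70 + 4/35 + 3/70 = 23/70
P(W=0 | obs) = 9/70 / 23/70 = 9/23
P(W=1 | obs) = 3/70 / 23/70 = 3/23
P(W=2 | obs) = 4/35 / 23/70 = 8/23
P(W=3 | obs) = 3/70 / 23/70 = 3/23

P(W=0) = 9/23, P(W=1) = 3/23, P(W=2) = 8/23, P(W=3) = 3/23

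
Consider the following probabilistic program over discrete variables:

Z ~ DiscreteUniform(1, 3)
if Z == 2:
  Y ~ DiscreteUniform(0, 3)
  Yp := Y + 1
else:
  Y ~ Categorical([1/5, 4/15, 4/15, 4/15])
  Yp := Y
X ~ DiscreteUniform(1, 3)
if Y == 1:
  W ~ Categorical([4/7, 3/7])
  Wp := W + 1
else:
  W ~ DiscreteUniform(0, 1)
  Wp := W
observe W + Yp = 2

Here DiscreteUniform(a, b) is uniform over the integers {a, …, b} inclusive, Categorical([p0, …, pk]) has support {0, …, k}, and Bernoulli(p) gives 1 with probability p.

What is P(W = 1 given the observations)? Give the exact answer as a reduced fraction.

P(W = 1 | obs) = 297/641

Enumerate traces; 18 have nonzero weight after conditioning:
  (Z=1, Y=1, X=1, W=1) weight 4/315
  (Z=1, Y=1, X=2, W=1) weight 4/315
  (Z=1, Y=1, X=3, W=1) weight 4/315
  (Z=1, Y=2, X=1, W=0) weight 2/135
  (Z=1, Y=2, X=2, W=0) weight 2/135
  (Z=1, Y=2, X=3, W=0) weight 2/135
  (Z=2, Y=0, X=1, W=1) weight 1/72
  (Z=2, Y=0, X=2, W=1) weight 1/72
  … 10 more
Group by W:
  weight(W=0) = 43/315
  weight(W=1) = 33/280
Total weight = 43/315 + 33/280 = 641/2520
P(W=0 | obs) = 43/315 / 641/2520 = 344/641
P(W=1 | obs) = 33/280 / 641/2520 = 297/641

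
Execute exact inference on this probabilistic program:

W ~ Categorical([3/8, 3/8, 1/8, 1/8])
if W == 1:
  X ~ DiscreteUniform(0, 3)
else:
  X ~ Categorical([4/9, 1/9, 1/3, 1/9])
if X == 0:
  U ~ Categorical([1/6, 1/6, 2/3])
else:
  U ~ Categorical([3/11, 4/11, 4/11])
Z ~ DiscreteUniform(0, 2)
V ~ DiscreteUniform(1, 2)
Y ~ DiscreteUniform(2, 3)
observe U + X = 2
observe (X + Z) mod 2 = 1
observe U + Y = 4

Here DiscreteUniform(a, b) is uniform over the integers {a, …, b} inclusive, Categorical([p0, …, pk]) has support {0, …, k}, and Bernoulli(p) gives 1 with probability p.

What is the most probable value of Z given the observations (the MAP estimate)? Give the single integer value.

Enumerate traces; 24 have nonzero weight after conditioning:
  (W=0, X=0, U=2, Z=1, V=1, Y=2) weight 1/108
  (W=0, X=0, U=2, Z=1, V=2, Y=2) weight 1/108
  (W=0, X=1, U=1, Z=0, V=1, Y=3) weight 1/792
  (W=0, X=1, U=1, Z=0, V=2, Y=3) weight 1/792
  (W=0, X=1, U=1, Z=2, V=1, Y=3) weight 1/792
  (W=0, X=1, U=1, Z=2, V=2, Y=3) weight 1/792
  (W=1, X=0, U=2, Z=1, V=1, Y=2) weight 1/192
  (W=1, X=0, U=2, Z=1, V=2, Y=2) weight 1/192
  … 16 more
Group by Z:
  weight(Z=0) = 47/4752
  weight(Z=1) = 107/2592
  weight(Z=2) = 47/4752
Total weight = 47/4752 + 107/2592 + 47/4752 = 1741/28512
P(Z=0 | obs) = 47/4752 / 1741/28512 = 282/1741
P(Z=1 | obs) = 107/2592 / 1741/28512 = 1177/1741
P(Z=2 | obs) = 47/4752 / 1741/28512 = 282/1741
argmax = 1

argmax_v P(Z = v | obs) = 1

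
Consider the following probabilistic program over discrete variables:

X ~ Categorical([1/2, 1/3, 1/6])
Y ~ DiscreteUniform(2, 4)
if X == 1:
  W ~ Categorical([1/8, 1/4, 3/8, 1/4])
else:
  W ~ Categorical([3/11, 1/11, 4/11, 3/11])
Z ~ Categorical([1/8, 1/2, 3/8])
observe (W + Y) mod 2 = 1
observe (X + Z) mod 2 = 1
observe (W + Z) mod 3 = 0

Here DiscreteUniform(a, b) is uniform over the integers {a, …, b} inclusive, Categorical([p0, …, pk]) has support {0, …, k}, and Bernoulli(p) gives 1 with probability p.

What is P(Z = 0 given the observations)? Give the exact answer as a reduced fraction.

Enumerate traces; 7 have nonzero weight after conditioning:
  (X=0, Y=3, W=2, Z=1) weight 1/33
  (X=1, Y=2, W=1, Z=2) weight 1/96
  (X=1, Y=2, W=3, Z=0) weight 1/288
  (X=1, Y=3, W=0, Z=0) weight 1/576
  (X=1, Y=4, W=1, Z=2) weight 1/96
  (X=1, Y=4, W=3, Z=0) weight 1/288
  (X=2, Y=3, W=2, Z=1) weight 1/99
Group by Z:
  weight(Z=0) = 5/576
  weight(Z=1) = 4/99
  weight(Z=2) = 1/48
Total weight = 5/576 + 4/99 + 1/48 = 443/6336
P(Z=0 | obs) = 5/576 / 443/6336 = 55/443
P(Z=1 | obs) = 4/99 / 443/6336 = 256/443
P(Z=2 | obs) = 1/48 / 443/6336 = 132/443

P(Z = 0 | obs) = 55/443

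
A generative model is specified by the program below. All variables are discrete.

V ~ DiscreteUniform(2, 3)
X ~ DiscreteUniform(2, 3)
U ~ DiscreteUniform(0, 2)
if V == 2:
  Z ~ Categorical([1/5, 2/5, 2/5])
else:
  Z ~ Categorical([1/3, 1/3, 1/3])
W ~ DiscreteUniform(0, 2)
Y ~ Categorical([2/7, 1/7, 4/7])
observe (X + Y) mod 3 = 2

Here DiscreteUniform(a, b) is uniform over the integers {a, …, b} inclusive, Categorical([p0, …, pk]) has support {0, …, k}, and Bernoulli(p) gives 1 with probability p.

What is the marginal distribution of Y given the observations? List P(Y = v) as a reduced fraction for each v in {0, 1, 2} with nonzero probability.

P(Y=0) = 1/3, P(Y=2) = 2/3

Enumerate traces; 108 have nonzero weight after conditioning:
  (V=2, X=2, U=0, Z=0, W=0, Y=0) weight 1/630
  (V=2, X=2, U=0, Z=0, W=1, Y=0) weight 1/630
  (V=2, X=2, U=0, Z=0, W=2, Y=0) weight 1/630
  (V=2, X=2, U=0, Z=1, W=0, Y=0) weight 1/315
  (V=2, X=2, U=0, Z=1, W=1, Y=0) weight 1/315
  (V=2, X=2, U=0, Z=1, W=2, Y=0) weight 1/315
  (V=2, X=2, U=0, Z=2, W=0, Y=0) weight 1/315
  (V=2, X=2, U=0, Z=2, W=1, Y=0) weight 1/315
  (V=2, X=3, U=0, Z=0, W=0, Y=2) weight 1/315
  … 99 more
Group by Y:
  weight(Y=0) = 1/7
  weight(Y=2) = 2/7
Total weight = 1/7 + 2/7 = 3/7
P(Y=0 | obs) = 1/7 / 3/7 = 1/3
P(Y=2 | obs) = 2/7 / 3/7 = 2/3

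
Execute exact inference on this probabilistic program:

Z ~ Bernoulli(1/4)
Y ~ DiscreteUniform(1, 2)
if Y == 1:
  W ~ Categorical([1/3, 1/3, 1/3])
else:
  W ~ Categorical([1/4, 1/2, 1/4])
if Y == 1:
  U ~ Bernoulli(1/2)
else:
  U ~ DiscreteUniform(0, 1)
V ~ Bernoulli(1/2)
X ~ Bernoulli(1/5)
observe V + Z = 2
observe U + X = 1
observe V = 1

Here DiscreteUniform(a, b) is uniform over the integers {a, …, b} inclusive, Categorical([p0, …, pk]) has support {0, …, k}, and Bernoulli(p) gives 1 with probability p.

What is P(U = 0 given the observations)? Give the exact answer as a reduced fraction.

P(U = 0 | obs) = 1/5

Enumerate traces; 12 have nonzero weight after conditioning:
  (Z=1, Y=1, W=0, U=0, V=1, X=1) weight 1/480
  (Z=1, Y=1, W=0, U=1, V=1, X=0) weight 1/120
  (Z=1, Y=1, W=1, U=0, V=1, X=1) weight 1/480
  (Z=1, Y=1, W=1, U=1, V=1, X=0) weight 1/120
  (Z=1, Y=1, W=2, U=0, V=1, X=1) weight 1/480
  (Z=1, Y=1, W=2, U=1, V=1, X=0) weight 1/120
  (Z=1, Y=2, W=0, U=0, V=1, X=1) weight 1/640
  (Z=1, Y=2, W=0, U=1, V=1, X=0) weight 1/160
  … 4 more
Group by U:
  weight(U=0) = 1/80
  weight(U=1) = 1/20
Total weight = 1/80 + 1/20 = 1/16
P(U=0 | obs) = 1/80 / 1/16 = 1/5
P(U=1 | obs) = 1/20 / 1/16 = 4/5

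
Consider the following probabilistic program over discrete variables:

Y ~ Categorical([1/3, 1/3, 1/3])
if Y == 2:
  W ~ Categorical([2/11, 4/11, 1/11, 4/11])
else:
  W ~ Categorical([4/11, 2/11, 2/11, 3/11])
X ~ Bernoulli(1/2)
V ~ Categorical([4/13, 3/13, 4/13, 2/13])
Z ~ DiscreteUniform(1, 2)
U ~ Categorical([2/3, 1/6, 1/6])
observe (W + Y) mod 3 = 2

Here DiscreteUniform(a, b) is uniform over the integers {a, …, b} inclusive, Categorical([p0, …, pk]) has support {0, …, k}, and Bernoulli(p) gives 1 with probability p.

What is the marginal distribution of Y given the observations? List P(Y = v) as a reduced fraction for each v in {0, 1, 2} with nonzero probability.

Enumerate traces; 192 have nonzero weight after conditioning:
  (Y=0, W=2, X=0, V=0, Z=1, U=0) weight 4/1287
  (Y=0, W=2, X=0, V=0, Z=1, U=1) weight 1/1287
  (Y=0, W=2, X=0, V=0, Z=1, U=2) weight 1/1287
  (Y=0, W=2, X=0, V=0, Z=2, U=0) weight 4/1287
  (Y=0, W=2, X=0, V=0, Z=2, U=1) weight 1/1287
  (Y=0, W=2, X=0, V=0, Z=2, U=2) weight 1/1287
  (Y=0, W=2, X=0, V=1, Z=1, U=0) weight 1/429
  (Y=0, W=2, X=0, V=1, Z=1, U=1) weight 1/1716
  (Y=1, W=1, X=0, V=0, Z=1, U=0) weight 4/1287
  (Y=2, W=0, X=0, V=0, Z=1, U=0) weight 4/1287
  … 182 more
Group by Y:
  weight(Y=0) = 2/33
  weight(Y=1) = 2/33
  weight(Y=2) = 2/11
Total weight = 2/33 + 2/33 + 2/11 = 10/33
P(Y=0 | obs) = 2/33 / 10/33 = 1/5
P(Y=1 | obs) = 2/33 / 10/33 = 1/5
P(Y=2 | obs) = 2/11 / 10/33 = 3/5

P(Y=0) = 1/5, P(Y=1) = 1/5, P(Y=2) = 3/5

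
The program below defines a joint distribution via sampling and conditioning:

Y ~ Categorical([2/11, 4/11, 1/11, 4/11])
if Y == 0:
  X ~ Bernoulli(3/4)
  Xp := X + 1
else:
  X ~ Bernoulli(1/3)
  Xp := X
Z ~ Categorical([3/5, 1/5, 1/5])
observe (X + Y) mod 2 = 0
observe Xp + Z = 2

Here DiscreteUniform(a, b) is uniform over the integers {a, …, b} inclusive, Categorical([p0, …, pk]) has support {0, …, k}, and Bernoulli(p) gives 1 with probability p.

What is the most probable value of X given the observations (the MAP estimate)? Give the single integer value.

argmax_v P(X = v | obs) = 1

Enumerate traces; 4 have nonzero weight after conditioning:
  (Y=0, X=0, Z=1) weight 1/110
  (Y=1, X=1, Z=1) weight 4/165
  (Y=2, X=0, Z=2) weight 2/165
  (Y=3, X=1, Z=1) weight 4/165
Group by X:
  weight(X=0) = 7/330
  weight(X=1) = 8/165
Total weight = 7/330 + 8/165 = 23/330
P(X=0 | obs) = 7/330 / 23/330 = 7/23
P(X=1 | obs) = 8/165 / 23/330 = 16/23
argmax = 1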